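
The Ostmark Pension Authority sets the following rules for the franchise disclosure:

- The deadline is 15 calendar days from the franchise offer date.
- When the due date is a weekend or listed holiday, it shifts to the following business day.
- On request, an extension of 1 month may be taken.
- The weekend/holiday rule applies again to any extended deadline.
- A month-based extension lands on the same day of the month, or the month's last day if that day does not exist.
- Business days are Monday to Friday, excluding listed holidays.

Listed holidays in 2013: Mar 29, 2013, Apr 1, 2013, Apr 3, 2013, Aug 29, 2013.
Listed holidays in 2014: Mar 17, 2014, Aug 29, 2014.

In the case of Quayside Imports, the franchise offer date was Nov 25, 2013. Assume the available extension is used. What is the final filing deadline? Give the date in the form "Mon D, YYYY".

Jan 10, 2014

15 calendar days after Nov 25, 2013 is Dec 10, 2013.
Dec 10, 2013 (Tuesday) is already a business day.
Add 1 month to Dec 10, 2013: Jan 10, 2014.
Jan 10, 2014 (Friday) is already a business day.
So the filing is due Jan 10, 2014.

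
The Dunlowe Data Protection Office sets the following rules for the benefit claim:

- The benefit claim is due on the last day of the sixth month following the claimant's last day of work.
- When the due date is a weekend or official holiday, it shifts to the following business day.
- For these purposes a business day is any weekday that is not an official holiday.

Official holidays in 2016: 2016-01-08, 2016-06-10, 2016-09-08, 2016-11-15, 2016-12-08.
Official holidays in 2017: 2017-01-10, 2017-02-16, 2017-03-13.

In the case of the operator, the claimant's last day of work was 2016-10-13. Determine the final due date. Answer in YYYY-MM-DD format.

2017-05-01

6 months after 2016-10-13 falls in April 2017; the last day of that month is 2017-04-30.
Because 2017-04-30 is a Sunday, the deadline becomes 2017-05-01 (Monday).
The final due date is 2017-05-01.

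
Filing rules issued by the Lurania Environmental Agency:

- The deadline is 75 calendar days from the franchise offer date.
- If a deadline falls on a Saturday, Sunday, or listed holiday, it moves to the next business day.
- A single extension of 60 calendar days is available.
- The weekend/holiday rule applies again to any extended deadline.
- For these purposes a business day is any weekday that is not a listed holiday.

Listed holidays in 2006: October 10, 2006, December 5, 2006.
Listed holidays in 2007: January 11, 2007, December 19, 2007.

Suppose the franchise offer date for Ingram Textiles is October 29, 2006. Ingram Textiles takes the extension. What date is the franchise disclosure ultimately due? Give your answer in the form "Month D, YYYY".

75 calendar days after October 29, 2006 is January 12, 2007.
January 12, 2007 falls on a Friday, which is a business day, so no adjustment is needed.
The 60-calendar-day extension moves the deadline from January 12, 2007 to March 13, 2007.
March 13, 2007 (Tuesday) is already a business day.
Deadline: March 13, 2007.

March 13, 2007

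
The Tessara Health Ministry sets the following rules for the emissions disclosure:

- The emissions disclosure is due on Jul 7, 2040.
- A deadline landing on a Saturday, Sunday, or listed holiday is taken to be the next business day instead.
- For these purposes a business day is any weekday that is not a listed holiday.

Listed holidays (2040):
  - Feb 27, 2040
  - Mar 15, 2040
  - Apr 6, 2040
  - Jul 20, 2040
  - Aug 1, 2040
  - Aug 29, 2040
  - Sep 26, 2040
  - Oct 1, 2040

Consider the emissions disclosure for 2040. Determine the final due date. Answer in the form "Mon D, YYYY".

The statutory due date is Jul 7, 2040.
Because Jul 7, 2040 is a Saturday, the deadline becomes Jul 9, 2040 (Monday).
The final due date is Jul 9, 2040.

Jul 9, 2040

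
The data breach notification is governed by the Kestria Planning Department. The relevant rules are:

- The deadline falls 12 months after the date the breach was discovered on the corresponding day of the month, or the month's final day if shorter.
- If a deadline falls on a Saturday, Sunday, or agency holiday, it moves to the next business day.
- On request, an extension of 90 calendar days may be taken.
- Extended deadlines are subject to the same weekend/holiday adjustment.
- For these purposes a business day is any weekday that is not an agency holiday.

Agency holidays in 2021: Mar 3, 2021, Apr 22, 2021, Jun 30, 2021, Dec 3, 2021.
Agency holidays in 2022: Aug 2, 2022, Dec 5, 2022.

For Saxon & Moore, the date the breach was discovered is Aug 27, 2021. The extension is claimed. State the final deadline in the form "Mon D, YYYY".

Nov 28, 2022

12 months from Aug 27, 2021 is Aug 27, 2022.
Aug 27, 2022 is a Saturday, so it moves to the next business day, Aug 29, 2022 (Monday).
Applying the 90-calendar-day extension: Aug 29, 2022 + 90 days = Nov 27, 2022.
Nov 27, 2022 falls on a Sunday. Rolling to the next business day gives Nov 28, 2022, a Monday.
Final deadline: Nov 28, 2022.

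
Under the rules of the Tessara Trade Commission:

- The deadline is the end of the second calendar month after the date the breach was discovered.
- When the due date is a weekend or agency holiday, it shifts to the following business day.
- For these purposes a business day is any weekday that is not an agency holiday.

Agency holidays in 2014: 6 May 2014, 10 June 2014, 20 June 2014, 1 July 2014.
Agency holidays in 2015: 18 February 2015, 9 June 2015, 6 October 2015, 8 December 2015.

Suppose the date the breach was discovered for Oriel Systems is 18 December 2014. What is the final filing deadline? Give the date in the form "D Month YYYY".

2 months after 18 December 2014 falls in February 2015; the last day of that month is 28 February 2015.
Because 28 February 2015 is a Saturday, the deadline becomes 2 March 2015 (Monday).
Final deadline: 2 March 2015.

2 March 2015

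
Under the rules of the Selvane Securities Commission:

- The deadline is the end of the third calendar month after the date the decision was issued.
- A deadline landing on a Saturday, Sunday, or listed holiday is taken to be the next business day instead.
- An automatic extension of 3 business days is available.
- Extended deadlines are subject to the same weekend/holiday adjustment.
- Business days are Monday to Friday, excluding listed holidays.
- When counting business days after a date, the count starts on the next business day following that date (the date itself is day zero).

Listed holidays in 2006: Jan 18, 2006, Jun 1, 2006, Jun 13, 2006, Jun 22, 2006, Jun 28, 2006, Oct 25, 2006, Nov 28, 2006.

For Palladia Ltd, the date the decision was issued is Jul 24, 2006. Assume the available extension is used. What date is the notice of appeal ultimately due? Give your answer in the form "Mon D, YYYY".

3 months after Jul 24, 2006 is October 2006; that month ends on Oct 31, 2006.
Oct 31, 2006 falls on a Tuesday, which is a business day, so no adjustment is needed.
The 3-business-day extension runs from Oct 31, 2006 to Nov 3, 2006.
Nov 3, 2006 is a Friday and not a listed holiday, so it stands.
So the filing is due Nov 3, 2006.

Nov 3, 2006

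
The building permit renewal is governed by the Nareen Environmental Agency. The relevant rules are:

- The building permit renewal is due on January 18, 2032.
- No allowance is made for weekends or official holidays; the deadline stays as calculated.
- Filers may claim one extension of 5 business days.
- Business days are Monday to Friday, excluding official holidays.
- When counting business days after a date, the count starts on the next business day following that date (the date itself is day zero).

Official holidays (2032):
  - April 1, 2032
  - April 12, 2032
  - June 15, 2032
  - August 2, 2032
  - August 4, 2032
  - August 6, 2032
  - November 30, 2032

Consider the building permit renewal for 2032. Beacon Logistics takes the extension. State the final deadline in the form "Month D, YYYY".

Start from the fixed due date, January 18, 2032.
No adjustment is made for weekends or holidays, so January 18, 2032 stands.
Applying the 5-business-day extension: 5 business days after January 18, 2032 is January 23, 2032.
No adjustment is made for weekends or holidays, so January 23, 2032 stands.
So the filing is due January 23, 2032.

January 23, 2032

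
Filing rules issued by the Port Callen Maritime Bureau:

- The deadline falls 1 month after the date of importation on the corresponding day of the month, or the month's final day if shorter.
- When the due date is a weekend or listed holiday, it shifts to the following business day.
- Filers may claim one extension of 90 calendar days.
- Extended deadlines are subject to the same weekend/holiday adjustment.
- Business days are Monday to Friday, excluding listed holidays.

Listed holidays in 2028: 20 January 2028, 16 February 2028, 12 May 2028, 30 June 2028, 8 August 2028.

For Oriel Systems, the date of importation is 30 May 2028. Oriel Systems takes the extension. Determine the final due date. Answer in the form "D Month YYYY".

2 October 2028

1 month from 30 May 2028 is 30 June 2028.
30 June 2028 is a listed holiday; the next business day is 3 July 2028 (Monday).
With the 90-day extension, 3 July 2028 becomes 1 October 2028.
1 October 2028 is a Sunday; the next business day is 2 October 2028 (Monday).
Final deadline: 2 October 2028.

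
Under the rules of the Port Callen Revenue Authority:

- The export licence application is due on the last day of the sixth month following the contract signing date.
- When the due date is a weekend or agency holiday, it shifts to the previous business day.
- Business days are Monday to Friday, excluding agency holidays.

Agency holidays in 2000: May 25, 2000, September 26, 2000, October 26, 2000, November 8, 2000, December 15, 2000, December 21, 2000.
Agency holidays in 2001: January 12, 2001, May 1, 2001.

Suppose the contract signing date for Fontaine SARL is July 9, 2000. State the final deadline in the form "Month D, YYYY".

January 31, 2001

6 months after July 9, 2000 falls in January 2001; the last day of that month is January 31, 2001.
Since January 31, 2001 is a Wednesday and not a holiday, the date is unchanged.
So the filing is due January 31, 2001.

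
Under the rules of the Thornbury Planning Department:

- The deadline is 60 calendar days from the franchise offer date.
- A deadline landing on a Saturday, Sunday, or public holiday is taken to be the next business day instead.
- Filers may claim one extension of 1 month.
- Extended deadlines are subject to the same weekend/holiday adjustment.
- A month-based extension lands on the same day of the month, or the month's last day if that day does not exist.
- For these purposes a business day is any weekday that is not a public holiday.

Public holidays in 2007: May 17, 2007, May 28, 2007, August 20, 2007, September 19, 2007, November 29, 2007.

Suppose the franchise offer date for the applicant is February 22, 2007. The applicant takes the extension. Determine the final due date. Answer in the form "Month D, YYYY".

May 23, 2007

Trigger date February 22, 2007 + 60 calendar days = April 23, 2007.
April 23, 2007 (Monday) is already a business day.
Applying the 1 month extension: 1 month after April 23, 2007 is May 23, 2007.
May 23, 2007 falls on a Wednesday, which is a business day, so no adjustment is needed.
Deadline: May 23, 2007.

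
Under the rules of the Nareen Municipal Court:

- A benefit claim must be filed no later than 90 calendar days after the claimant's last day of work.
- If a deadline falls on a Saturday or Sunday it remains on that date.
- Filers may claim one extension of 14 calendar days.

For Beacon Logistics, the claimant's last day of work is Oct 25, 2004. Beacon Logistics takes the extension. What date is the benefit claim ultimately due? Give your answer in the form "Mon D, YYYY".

Feb 6, 2005

Adding 90 calendar days to Oct 25, 2004 gives Jan 23, 2005.
No adjustment is made for weekends or holidays, so Jan 23, 2005 stands.
With the 14-day extension, Jan 23, 2005 becomes Feb 6, 2005.
No adjustment is made for weekends or holidays, so Feb 6, 2005 stands.
Final deadline: Feb 6, 2005.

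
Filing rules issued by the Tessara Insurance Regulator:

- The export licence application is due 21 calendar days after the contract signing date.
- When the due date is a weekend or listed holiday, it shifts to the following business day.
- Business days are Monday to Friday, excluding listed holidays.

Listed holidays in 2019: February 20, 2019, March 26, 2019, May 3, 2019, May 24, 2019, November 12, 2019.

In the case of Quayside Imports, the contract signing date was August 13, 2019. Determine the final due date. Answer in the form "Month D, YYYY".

Trigger date August 13, 2019 + 21 calendar days = September 3, 2019.
Since September 3, 2019 is a Tuesday and not a holiday, the date is unchanged.
Deadline: September 3, 2019.

September 3, 2019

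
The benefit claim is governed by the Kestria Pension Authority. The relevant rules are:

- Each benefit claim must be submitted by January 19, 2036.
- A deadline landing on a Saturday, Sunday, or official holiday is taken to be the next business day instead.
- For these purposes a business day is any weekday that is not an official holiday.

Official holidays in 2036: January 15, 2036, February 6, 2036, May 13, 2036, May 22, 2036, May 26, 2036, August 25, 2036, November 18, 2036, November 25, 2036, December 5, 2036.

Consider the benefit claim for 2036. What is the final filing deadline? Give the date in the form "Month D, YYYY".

January 21, 2036

The stated deadline is January 19, 2036.
January 19, 2036 is a Saturday; the next business day is January 21, 2036 (Monday).
Final deadline: January 21, 2036.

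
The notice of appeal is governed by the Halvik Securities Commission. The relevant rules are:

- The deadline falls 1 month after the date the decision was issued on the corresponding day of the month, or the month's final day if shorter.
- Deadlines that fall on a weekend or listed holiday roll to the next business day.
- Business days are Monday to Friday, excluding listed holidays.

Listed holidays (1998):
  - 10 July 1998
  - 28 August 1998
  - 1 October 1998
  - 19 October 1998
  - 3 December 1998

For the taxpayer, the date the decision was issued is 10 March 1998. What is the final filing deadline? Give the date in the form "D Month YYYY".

1 month from 10 March 1998 is 10 April 1998.
10 April 1998 is a Friday and not a listed holiday, so it stands.
Deadline: 10 April 1998.

10 April 1998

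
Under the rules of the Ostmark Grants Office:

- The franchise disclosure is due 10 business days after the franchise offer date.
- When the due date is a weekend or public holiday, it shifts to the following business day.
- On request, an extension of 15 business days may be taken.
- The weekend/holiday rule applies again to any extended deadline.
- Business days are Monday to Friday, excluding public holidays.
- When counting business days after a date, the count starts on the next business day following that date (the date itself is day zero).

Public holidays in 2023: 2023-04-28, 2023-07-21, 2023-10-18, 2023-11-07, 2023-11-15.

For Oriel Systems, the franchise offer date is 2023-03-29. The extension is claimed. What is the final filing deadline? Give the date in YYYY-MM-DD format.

2023-05-04

Counting 10 business days after 2023-03-29 (skipping weekends and listed holidays) reaches 2023-04-12.
2023-04-12 (Wednesday) is already a business day.
Applying the 15-business-day extension: 15 business days after 2023-04-12 is 2023-05-04.
Since 2023-05-04 is a Thursday and not a holiday, the date is unchanged.
The final due date is 2023-05-04.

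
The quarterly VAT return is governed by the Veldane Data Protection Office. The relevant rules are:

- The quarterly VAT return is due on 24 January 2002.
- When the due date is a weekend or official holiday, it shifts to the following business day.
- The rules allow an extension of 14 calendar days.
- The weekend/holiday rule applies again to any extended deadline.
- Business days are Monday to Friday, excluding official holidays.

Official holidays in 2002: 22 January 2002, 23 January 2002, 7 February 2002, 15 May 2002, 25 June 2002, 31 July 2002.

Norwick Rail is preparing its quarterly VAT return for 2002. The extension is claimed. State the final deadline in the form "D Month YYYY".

The statutory due date is 24 January 2002.
24 January 2002 falls on a Thursday, which is a business day, so no adjustment is needed.
The 14-calendar-day extension moves the deadline from 24 January 2002 to 7 February 2002.
Because 7 February 2002 is a listed holiday, the deadline becomes 8 February 2002 (Friday).
So the filing is due 8 February 2002.

8 February 2002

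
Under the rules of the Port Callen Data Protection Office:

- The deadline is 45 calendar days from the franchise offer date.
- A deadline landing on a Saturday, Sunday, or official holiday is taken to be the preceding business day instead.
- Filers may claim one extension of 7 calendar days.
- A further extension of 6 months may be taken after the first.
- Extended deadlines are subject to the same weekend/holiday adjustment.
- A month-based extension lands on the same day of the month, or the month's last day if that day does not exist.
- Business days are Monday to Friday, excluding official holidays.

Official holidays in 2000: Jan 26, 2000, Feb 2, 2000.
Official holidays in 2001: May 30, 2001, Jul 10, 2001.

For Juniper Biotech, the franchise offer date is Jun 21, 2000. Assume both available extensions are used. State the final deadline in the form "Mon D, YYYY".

Trigger date Jun 21, 2000 + 45 calendar days = Aug 5, 2000.
Aug 5, 2000 falls on a Saturday. Rolling to the preceding business day gives Aug 4, 2000, a Friday.
With the 7-day extension, Aug 4, 2000 becomes Aug 11, 2000.
Since Aug 11, 2000 is a Friday and not a holiday, the date is unchanged.
The 6 months extension carries Aug 11, 2000 to Feb 11, 2001.
Feb 11, 2001 is a Sunday, so it moves to the preceding business day, Feb 9, 2001 (Friday).
Final deadline: Feb 9, 2001.

Feb 9, 2001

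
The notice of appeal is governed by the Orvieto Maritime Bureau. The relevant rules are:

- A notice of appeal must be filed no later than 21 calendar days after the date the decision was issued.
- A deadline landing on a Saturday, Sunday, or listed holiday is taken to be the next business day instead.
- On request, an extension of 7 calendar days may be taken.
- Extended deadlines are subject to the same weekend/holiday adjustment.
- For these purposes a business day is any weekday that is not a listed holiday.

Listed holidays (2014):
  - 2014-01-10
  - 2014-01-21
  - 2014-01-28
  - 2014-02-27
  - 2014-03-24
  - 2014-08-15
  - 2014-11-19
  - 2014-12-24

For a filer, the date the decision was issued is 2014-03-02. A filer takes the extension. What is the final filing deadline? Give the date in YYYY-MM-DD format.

2014-04-01

From 2014-03-02, 21 calendar days later is 2014-03-23.
2014-03-23 falls on a Sunday. Rolling to the next business day gives 2014-03-25, a Tuesday.
Applying the 7-calendar-day extension: 2014-03-25 + 7 days = 2014-04-01.
2014-04-01 (Tuesday) is already a business day.
Deadline: 2014-04-01.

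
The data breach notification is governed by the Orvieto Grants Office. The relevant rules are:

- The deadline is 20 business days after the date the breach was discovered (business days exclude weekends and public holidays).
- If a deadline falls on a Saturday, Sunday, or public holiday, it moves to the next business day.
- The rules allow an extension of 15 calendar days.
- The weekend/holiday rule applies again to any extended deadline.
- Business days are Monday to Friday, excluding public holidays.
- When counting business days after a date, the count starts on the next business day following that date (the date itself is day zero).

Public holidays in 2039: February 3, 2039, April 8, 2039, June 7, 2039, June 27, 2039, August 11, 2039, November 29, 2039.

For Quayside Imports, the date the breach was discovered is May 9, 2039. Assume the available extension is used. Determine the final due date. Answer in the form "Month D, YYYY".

June 21, 2039

Starting the day after May 9, 2039 and counting 20 business days lands on June 6, 2039.
June 6, 2039 is a Monday and not a listed holiday, so it stands.
Applying the 15-calendar-day extension: June 6, 2039 + 15 days = June 21, 2039.
Since June 21, 2039 is a Tuesday and not a holiday, the date is unchanged.
The final due date is June 21, 2039.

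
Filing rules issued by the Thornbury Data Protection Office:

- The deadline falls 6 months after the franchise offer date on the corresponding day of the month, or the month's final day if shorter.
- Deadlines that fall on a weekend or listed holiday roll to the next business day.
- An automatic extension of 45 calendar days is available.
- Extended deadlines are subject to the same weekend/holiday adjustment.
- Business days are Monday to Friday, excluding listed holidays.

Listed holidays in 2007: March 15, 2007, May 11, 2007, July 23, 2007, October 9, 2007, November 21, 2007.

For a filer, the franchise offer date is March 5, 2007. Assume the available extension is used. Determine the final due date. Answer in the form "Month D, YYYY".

6 months after March 5, 2007, on the same day of the month, is September 5, 2007.
September 5, 2007 falls on a Wednesday, which is a business day, so no adjustment is needed.
With the 45-day extension, September 5, 2007 becomes October 20, 2007.
October 20, 2007 is a Saturday, so it moves to the next business day, October 22, 2007 (Monday).
The final due date is October 22, 2007.

October 22, 2007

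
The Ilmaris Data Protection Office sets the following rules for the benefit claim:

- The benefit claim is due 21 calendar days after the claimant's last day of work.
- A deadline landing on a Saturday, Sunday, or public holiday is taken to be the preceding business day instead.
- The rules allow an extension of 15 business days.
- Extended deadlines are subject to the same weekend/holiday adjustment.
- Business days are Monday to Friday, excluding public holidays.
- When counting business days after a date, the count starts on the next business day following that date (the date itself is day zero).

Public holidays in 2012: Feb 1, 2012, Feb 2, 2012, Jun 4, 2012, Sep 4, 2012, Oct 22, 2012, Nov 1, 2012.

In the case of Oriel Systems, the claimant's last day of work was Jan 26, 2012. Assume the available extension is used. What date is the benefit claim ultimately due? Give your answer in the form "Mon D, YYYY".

Trigger date Jan 26, 2012 + 21 calendar days = Feb 16, 2012.
Feb 16, 2012 is a Thursday and not a listed holiday, so it stands.
Counting 15 further business days from Feb 16, 2012 reaches Mar 8, 2012.
Mar 8, 2012 is a Thursday and not a listed holiday, so it stands.
Final deadline: Mar 8, 2012.

Mar 8, 2012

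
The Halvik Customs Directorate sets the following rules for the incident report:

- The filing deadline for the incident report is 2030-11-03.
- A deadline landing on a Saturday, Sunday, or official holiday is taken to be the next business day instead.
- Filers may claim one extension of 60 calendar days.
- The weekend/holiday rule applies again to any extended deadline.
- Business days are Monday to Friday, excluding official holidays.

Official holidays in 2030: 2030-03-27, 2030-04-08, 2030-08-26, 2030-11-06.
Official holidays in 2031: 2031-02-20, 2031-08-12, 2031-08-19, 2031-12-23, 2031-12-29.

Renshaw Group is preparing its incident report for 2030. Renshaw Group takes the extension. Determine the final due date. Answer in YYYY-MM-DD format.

2031-01-03

Start from the fixed due date, 2030-11-03.
2030-11-03 is a Sunday; the next business day is 2030-11-04 (Monday).
With the 60-day extension, 2030-11-04 becomes 2031-01-03.
2031-01-03 falls on a Friday, which is a business day, so no adjustment is needed.
The final due date is 2031-01-03.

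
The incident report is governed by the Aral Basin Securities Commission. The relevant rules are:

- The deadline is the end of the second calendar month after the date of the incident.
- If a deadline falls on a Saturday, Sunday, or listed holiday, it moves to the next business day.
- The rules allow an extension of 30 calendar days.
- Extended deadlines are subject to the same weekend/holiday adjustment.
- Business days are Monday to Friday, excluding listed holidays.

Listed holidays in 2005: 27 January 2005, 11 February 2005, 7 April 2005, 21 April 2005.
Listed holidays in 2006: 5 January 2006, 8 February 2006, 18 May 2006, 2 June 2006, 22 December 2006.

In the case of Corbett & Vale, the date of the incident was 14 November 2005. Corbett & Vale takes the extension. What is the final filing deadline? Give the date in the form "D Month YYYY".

2 March 2006

2 months after 14 November 2005 falls in January 2006; the last day of that month is 31 January 2006.
31 January 2006 (Tuesday) is already a business day.
The 30-calendar-day extension moves the deadline from 31 January 2006 to 2 March 2006.
2 March 2006 is a Thursday and not a listed holiday, so it stands.
The final due date is 2 March 2006.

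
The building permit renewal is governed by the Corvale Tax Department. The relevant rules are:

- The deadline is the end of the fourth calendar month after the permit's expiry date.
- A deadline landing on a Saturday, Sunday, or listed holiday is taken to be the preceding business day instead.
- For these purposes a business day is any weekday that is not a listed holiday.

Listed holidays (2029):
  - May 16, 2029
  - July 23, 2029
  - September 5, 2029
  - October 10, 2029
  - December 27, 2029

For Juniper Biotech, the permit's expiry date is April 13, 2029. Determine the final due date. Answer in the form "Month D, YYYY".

4 months after April 13, 2029 falls in August 2029; the last day of that month is August 31, 2029.
August 31, 2029 (Friday) is already a business day.
Deadline: August 31, 2029.

August 31, 2029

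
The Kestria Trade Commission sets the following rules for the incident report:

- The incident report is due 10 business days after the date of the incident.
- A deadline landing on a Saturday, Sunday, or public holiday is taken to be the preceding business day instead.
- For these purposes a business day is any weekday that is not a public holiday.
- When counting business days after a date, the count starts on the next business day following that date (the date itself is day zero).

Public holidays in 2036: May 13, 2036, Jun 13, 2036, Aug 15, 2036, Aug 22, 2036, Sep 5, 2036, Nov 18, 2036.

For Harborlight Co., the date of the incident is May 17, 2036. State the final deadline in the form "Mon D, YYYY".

10 business days after May 17, 2036, excluding weekends and holidays, is May 30, 2036.
May 30, 2036 (Friday) is already a business day.
So the filing is due May 30, 2036.

May 30, 2036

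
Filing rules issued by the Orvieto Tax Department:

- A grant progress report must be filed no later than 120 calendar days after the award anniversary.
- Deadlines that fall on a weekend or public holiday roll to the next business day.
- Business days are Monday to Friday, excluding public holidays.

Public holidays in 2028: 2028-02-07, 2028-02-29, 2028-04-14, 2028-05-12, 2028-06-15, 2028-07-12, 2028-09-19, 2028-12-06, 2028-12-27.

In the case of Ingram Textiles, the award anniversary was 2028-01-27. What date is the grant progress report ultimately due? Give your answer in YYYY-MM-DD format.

Adding 120 calendar days to 2028-01-27 gives 2028-05-26.
2028-05-26 (Friday) is already a business day.
So the filing is due 2028-05-26.

2028-05-26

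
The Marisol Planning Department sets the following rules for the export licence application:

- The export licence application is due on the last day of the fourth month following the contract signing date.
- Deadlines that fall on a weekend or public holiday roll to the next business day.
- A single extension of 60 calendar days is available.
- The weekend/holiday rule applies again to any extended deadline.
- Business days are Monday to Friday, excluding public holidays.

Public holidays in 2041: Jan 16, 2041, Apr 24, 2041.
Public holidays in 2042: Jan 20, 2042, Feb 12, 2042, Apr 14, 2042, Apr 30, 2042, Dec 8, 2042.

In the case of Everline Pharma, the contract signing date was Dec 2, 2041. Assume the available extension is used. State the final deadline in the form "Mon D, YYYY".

Jun 30, 2042

The fourth month after Dec 2, 2041 is April 2042, whose last day is Apr 30, 2042.
Apr 30, 2042 falls on a listed holiday. Rolling to the next business day gives May 1, 2042, a Thursday.
With the 60-day extension, May 1, 2042 becomes Jun 30, 2042.
Jun 30, 2042 (Monday) is already a business day.
The final due date is Jun 30, 2042.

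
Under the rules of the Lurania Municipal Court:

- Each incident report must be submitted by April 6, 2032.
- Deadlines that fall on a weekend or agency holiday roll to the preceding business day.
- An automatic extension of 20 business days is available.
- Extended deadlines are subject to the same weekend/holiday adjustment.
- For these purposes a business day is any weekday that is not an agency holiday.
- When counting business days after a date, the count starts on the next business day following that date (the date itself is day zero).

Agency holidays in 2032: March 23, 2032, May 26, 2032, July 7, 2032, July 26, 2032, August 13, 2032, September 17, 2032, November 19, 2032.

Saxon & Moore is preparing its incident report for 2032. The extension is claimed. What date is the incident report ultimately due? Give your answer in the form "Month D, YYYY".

May 4, 2032

The statutory due date is April 6, 2032.
Since April 6, 2032 is a Tuesday and not a holiday, the date is unchanged.
Counting 20 further business days from April 6, 2032 reaches May 4, 2032.
May 4, 2032 (Tuesday) is already a business day.
Deadline: May 4, 2032.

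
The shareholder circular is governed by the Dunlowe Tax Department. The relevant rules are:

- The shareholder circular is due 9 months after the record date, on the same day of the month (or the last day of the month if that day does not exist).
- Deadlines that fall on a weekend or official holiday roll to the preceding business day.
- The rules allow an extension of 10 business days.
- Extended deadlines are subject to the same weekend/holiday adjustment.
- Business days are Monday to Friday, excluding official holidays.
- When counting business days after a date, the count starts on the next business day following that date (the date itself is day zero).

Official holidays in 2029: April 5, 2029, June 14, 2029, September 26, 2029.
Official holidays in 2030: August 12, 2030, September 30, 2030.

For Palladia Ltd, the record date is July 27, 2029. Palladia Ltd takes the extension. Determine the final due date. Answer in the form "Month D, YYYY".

May 10, 2030

9 months after July 27, 2029, on the same day of the month, is April 27, 2030.
April 27, 2030 is a Saturday; the preceding business day is April 26, 2030 (Friday).
The 10-business-day extension runs from April 26, 2030 to May 10, 2030.
May 10, 2030 is a Friday and not a listed holiday, so it stands.
Final deadline: May 10, 2030.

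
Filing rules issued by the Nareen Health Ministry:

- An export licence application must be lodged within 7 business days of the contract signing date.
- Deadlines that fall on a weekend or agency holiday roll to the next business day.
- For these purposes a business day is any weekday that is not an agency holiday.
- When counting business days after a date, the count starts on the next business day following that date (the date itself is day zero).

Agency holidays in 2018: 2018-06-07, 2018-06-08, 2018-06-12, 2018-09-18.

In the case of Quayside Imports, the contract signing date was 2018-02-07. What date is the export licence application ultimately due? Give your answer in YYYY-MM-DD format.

Counting 7 business days after 2018-02-07 (skipping weekends and listed holidays) reaches 2018-02-16.
2018-02-16 is a Friday and not a listed holiday, so it stands.
So the filing is due 2018-02-16.

2018-02-16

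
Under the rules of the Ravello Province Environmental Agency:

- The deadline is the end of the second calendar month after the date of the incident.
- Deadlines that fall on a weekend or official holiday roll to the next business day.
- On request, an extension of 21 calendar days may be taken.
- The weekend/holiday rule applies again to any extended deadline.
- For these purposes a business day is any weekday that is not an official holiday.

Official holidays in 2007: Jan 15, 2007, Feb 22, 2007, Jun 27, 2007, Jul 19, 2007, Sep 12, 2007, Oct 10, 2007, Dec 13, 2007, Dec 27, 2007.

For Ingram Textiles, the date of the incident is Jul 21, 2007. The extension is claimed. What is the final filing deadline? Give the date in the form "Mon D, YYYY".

2 months after Jul 21, 2007 falls in September 2007; the last day of that month is Sep 30, 2007.
Sep 30, 2007 is a Sunday; the next business day is Oct 1, 2007 (Monday).
With the 21-day extension, Oct 1, 2007 becomes Oct 22, 2007.
Oct 22, 2007 falls on a Monday, which is a business day, so no adjustment is needed.
The final due date is Oct 22, 2007.

Oct 22, 2007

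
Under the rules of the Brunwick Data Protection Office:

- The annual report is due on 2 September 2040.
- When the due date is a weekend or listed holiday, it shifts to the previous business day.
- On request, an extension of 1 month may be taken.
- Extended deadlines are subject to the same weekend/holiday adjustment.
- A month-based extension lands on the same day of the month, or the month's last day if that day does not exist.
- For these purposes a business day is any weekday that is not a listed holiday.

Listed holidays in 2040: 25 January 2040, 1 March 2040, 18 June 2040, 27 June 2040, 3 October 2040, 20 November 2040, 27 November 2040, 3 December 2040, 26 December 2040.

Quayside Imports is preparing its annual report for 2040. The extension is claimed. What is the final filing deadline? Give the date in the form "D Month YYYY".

28 September 2040

Start from the fixed due date, 2 September 2040.
2 September 2040 is a Sunday; the preceding business day is 31 August 2040 (Friday).
Applying the 1 month extension: 1 month after 31 August 2040 is 30 September 2040 (day 31 does not exist in September, so the month's last day is used).
Because 30 September 2040 is a Sunday, the deadline becomes 28 September 2040 (Friday).
So the filing is due 28 September 2040.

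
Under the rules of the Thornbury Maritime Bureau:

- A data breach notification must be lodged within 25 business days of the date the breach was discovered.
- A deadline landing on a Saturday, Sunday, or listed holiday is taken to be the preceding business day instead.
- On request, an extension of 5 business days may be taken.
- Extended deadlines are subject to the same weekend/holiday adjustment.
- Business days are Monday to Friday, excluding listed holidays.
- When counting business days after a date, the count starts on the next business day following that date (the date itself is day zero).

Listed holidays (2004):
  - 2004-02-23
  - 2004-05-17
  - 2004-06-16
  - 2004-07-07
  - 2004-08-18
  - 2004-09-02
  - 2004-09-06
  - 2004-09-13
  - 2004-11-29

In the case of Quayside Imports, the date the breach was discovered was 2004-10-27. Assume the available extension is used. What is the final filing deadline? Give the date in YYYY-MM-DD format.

2004-12-09

25 business days after 2004-10-27, excluding weekends and holidays, is 2004-12-02.
2004-12-02 falls on a Thursday, which is a business day, so no adjustment is needed.
Counting 5 further business days from 2004-12-02 reaches 2004-12-09.
Since 2004-12-09 is a Thursday and not a holiday, the date is unchanged.
The final due date is 2004-12-09.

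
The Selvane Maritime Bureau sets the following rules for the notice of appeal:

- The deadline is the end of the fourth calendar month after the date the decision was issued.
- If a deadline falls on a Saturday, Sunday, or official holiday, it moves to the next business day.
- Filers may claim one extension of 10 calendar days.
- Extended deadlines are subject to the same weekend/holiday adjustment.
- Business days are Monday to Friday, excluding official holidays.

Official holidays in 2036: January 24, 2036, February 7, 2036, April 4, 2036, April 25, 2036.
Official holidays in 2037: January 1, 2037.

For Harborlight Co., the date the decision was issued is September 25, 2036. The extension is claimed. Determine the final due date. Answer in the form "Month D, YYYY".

4 months after September 25, 2036 falls in January 2037; the last day of that month is January 31, 2037.
Because January 31, 2037 is a Saturday, the deadline becomes February 2, 2037 (Monday).
Add the 10 calendar-day extension to February 2, 2037: February 12, 2037.
February 12, 2037 (Thursday) is already a business day.
Deadline: February 12, 2037.

February 12, 2037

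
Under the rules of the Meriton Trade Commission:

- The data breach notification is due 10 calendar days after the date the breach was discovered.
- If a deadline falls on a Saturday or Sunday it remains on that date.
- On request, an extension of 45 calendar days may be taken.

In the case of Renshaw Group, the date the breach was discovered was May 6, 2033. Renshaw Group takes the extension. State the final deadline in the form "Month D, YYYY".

From May 6, 2033, 10 calendar days later is May 16, 2033.
May 16, 2033 is a Monday; no weekend or holiday adjustment applies.
With the 45-day extension, May 16, 2033 becomes June 30, 2033.
No adjustment is made for weekends or holidays, so June 30, 2033 stands.
So the filing is due June 30, 2033.

June 30, 2033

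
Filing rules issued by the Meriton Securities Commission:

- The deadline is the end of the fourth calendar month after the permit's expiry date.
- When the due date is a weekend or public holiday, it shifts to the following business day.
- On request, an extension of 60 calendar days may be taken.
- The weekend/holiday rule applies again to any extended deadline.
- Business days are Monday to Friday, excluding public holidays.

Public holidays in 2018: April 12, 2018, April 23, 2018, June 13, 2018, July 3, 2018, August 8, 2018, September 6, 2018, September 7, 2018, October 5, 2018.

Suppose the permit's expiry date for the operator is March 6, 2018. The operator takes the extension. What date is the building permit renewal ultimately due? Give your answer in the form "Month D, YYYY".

October 1, 2018

4 months after March 6, 2018 is July 2018; that month ends on July 31, 2018.
July 31, 2018 (Tuesday) is already a business day.
Applying the 60-calendar-day extension: July 31, 2018 + 60 days = September 29, 2018.
September 29, 2018 falls on a Saturday. Rolling to the next business day gives October 1, 2018, a Monday.
Deadline: October 1, 2018.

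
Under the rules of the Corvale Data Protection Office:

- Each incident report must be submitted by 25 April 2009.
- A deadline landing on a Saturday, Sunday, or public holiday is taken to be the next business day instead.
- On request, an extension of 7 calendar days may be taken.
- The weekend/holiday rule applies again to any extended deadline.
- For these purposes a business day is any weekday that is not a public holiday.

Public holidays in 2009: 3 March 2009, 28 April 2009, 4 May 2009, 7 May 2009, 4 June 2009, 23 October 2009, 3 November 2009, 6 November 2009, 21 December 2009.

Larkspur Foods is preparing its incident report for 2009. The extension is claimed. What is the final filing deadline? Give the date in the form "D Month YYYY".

5 May 2009

Start from the fixed due date, 25 April 2009.
Because 25 April 2009 is a Saturday, the deadline becomes 27 April 2009 (Monday).
Add the 7 calendar-day extension to 27 April 2009: 4 May 2009.
4 May 2009 falls on a listed holiday. Rolling to the next business day gives 5 May 2009, a Tuesday.
Deadline: 5 May 2009.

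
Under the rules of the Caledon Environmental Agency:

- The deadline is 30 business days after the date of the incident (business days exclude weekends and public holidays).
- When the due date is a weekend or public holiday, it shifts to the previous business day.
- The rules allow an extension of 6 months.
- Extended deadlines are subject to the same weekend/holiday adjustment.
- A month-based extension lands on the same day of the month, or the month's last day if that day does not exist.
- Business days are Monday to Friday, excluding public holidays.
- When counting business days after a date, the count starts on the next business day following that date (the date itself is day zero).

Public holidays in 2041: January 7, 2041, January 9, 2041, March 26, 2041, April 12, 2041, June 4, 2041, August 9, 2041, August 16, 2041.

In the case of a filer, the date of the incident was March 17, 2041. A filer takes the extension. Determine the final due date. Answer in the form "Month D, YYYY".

October 30, 2041

Starting the day after March 17, 2041 and counting 30 business days lands on April 30, 2041.
April 30, 2041 (Tuesday) is already a business day.
Add 6 months to April 30, 2041: October 30, 2041.
October 30, 2041 (Wednesday) is already a business day.
So the filing is due October 30, 2041.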